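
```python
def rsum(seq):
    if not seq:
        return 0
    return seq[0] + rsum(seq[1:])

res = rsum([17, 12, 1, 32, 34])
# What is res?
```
Call trace:
rsum(seq=[17, 12, 1, 32, 34])
  rsum(seq=[12, 1, 32, 34])
    rsum(seq=[1, 32, 34])
      rsum(seq=[32, 34])
        rsum(seq=[34])
          rsum(seq=[])
          -> return 0
        -> return 34
      -> return 66
    -> return 67
  -> return 79
-> return 96

Final answer: 96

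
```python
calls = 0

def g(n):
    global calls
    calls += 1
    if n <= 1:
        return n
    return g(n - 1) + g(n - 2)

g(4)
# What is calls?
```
Call trace (a repeated sub-call is expanded the first time; later identical calls just restate its return value):
g(n=4)
  g(n=3)
    g(n=2)
      g(n=1)
      -> return 1
      g(n=0)
      -> return 0
    -> return 1
    g(n=1)
    -> return 1
  -> return 2
  g(n=2) -> return 1  (same call as traced above)
-> return 3

calls is incremented once per call, so count the calls in each subtree. Let C(n) = number of calls made by g(n).
C(0) = C(1) = 1 (base case, no recursion); C(n) = 1 + C(n - 1) + C(n - 2) otherwise.
C(2) = 1 + C(1) + C(0) = 1 + 1 + 1 = 3
C(3) = 1 + C(2) + C(1) = 1 + 3 + 1 = 5
C(4) = 1 + C(3) + C(2) = 1 + 5 + 3 = 9
calls = C(4) = 9

Final answer: 9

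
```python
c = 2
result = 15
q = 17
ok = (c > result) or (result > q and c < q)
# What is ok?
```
Trace:
  c=2
  c=2, result=15
  c=2, result=15, q=17
  c=2, result=15, q=17, ok=False

Final answer: False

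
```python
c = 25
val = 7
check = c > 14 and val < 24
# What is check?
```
Trace:
  c=25
  c=25, val=7
  c=25, val=7, check=True

Final answer: True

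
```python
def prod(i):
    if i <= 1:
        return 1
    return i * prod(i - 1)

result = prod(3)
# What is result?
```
Call trace:
prod(i=3)
  prod(i=2)
    prod(i=1)
    -> return 1
  -> return 2
-> return 6

Final answer: 6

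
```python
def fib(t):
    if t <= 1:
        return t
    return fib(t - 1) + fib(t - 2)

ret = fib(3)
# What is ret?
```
Call trace:
fib(t=3)
  fib(t=2)
    fib(t=1)
    -> return 1
    fib(t=0)
    -> return 0
  -> return 1
  fib(t=1)
  -> return 1
-> return 2

Final answer: 2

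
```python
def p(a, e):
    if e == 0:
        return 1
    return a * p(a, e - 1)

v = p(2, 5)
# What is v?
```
Call trace:
p(a=2, e=5)
  p(a=2, e=4)
    p(a=2, e=3)
      p(a=2, e=2)
        p(a=2, e=1)
          p(a=2, e=0)
          -> return 1
        -> return 2
      -> return 4
    -> return 8
  -> return 16
-> return 32

Final answer: 32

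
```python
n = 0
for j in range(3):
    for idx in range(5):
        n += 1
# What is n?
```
Trace:
  n=0
  n=1, j=0, idx=0
  n=2, j=0, idx=1
  n=3, j=0, idx=2
  n=4, j=0, idx=3
  n=5, j=0, idx=4
  n=6, j=1, idx=0
  n=7, j=1, idx=1
  n=8, j=1, idx=2
  n=9, j=1, idx=3
  n=10, j=1, idx=4
  n=11, j=2, idx=0
  n=12, j=2, idx=1
  n=13, j=2, idx=2
  n=14, j=2, idx=3
  n=15, j=2, idx=4

Final answer: 15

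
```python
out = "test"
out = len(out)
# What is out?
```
Trace:
  out='test'
  out=4

Final answer: 4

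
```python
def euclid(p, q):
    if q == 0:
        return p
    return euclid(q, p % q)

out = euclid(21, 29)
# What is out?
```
Call trace:
euclid(p=21, q=29)
  euclid(p=29, q=21)
    euclid(p=21, q=8)
      euclid(p=8, q=5)
        euclid(p=5, q=3)
          euclid(p=3, q=2)
            euclid(p=2, q=1)
              euclid(p=1, q=0)
              -> return 1
            -> return 1
          -> return 1
        -> return 1
      -> return 1
    -> return 1
  -> return 1
-> return 1

Final answer: 1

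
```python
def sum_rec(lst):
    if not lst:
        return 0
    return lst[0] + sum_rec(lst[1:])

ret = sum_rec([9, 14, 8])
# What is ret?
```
Call trace:
sum_rec(lst=[9, 14, 8])
  sum_rec(lst=[14, 8])
    sum_rec(lst=[8])
      sum_rec(lst=[])
      -> return 0
    -> return 8
  -> return 22
-> return 31

Final answer: 31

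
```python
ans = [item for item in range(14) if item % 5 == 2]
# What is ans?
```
Trace:
  item=0
  item=1
  item=2
  item=3
  item=4
  item=5
  item=6
  item=7
  item=8
  item=9
  item=10
  item=11
  item=12
  item=13
  ans=[2, 7, 12]

Final answer: [2, 7, 12]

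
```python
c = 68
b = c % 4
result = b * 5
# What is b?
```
Trace:
  c=68
  c=68, b=0
  c=68, b=0, result=0

Final answer: 0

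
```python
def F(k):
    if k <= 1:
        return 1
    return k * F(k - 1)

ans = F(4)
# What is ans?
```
Call trace:
F(k=4)
  F(k=3)
    F(k=2)
      F(k=1)
      -> return 1
    -> return 2
  -> return 6
-> return 24

Final answer: 24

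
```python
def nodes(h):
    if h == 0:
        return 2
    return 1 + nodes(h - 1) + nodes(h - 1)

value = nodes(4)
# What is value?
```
Call trace (a repeated sub-call is expanded the first time; later identical calls just restate its return value):
nodes(h=4)
  nodes(h=3)
    nodes(h=2)
      nodes(h=1)
        nodes(h=0)
        -> return 2
        nodes(h=0)
        -> return 2
      -> return 5
      nodes(h=1) -> return 5  (same call as traced above)
    -> return 11
    nodes(h=2) -> return 11  (same call as traced above)
  -> return 23
  nodes(h=3) -> return 23  (same call as traced above)
-> return 47

Final answer: 47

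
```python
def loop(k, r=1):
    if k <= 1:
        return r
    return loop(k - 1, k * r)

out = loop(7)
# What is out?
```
Call trace:
loop(k=7, r=1)
  loop(k=6, r=7)
    loop(k=5, r=42)
      loop(k=4, r=210)
        loop(k=3, r=840)
          loop(k=2, r=2520)
            loop(k=1, r=5040)
            -> return 5040
          -> return 5040
        -> return 5040
      -> return 5040
    -> return 5040
  -> return 5040
-> return 5040

Final answer: 5040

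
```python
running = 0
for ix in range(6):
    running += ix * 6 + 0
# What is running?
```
Trace:
  running=0
  running=0, ix=0
  running=6, ix=1
  running=18, ix=2
  running=36, ix=3
  running=60, ix=4
  running=90, ix=5

Final answer: 90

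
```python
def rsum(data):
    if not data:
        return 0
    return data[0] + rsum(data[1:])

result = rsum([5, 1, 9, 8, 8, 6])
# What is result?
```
Call trace:
rsum(data=[5, 1, 9, 8, 8, 6])
  rsum(data=[1, 9, 8, 8, 6])
    rsum(data=[9, 8, 8, 6])
      rsum(data=[8, 8, 6])
        rsum(data=[8, 6])
          rsum(data=[6])
            rsum(data=[])
            -> return 0
          -> return 6
        -> return 14
      -> return 22
    -> return 31
  -> return 32
-> return 37

Final answer: 37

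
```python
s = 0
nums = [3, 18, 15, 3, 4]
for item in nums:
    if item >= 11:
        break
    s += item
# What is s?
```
Trace:
  s=0
  s=3, item=3
  s=3, item=18

Final answer: 3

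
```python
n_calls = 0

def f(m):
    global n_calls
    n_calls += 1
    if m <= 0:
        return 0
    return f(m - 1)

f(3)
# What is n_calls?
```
Call trace:
f(m=3)
  f(m=2)
    f(m=1)
      f(m=0)
      -> return 0
    -> return 0
  -> return 0
-> return 0

n_calls is incremented once per call. f is entered once for each m = 3, 2, 1, 0 (the m <= 0 call returns without recursing), i.e. 3 + 1 calls.
n_calls = 4

Final answer: 4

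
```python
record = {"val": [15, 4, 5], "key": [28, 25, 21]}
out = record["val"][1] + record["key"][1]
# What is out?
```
Trace:
  record={'val': [15, 4, 5], 'key': [28, 25, 21]}
  record={'val': [15, 4, 5], 'key': [28, 25, 21]}, out=29

Final answer: 29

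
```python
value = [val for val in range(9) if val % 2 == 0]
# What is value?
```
Trace:
  val=0
  val=1
  val=2
  val=3
  val=4
  val=5
  val=6
  val=7
  val=8
  value=[0, 2, 4, 6, 8]

Final answer: [0, 2, 4, 6, 8]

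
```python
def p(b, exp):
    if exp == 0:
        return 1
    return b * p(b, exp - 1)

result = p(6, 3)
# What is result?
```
Call trace:
p(b=6, exp=3)
  p(b=6, exp=2)
    p(b=6, exp=1)
      p(b=6, exp=0)
      -> return 1
    -> return 6
  -> return 36
-> return 216

Final answer: 216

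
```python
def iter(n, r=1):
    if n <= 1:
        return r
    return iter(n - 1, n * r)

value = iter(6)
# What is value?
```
Call trace:
iter(n=6, r=1)
  iter(n=5, r=6)
    iter(n=4, r=30)
      iter(n=3, r=120)
        iter(n=2, r=360)
          iter(n=1, r=720)
          -> return 720
        -> return 720
      -> return 720
    -> return 720
  -> return 720
-> return 720

Final answer: 720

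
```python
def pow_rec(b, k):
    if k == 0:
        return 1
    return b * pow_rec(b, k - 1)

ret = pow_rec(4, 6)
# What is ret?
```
Call trace:
pow_rec(b=4, k=6)
  pow_rec(b=4, k=5)
    pow_rec(b=4, k=4)
      pow_rec(b=4, k=3)
        pow_rec(b=4, k=2)
          pow_rec(b=4, k=1)
            pow_rec(b=4, k=0)
            -> return 1
          -> return 4
        -> return 16
      -> return 64
    -> return 256
  -> return 1024
-> return 4096

Final answer: 4096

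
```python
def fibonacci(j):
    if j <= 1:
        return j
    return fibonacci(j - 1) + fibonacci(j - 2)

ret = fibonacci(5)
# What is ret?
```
Call trace (a repeated sub-call is expanded the first time; later identical calls just restate its return value):
fibonacci(j=5)
  fibonacci(j=4)
    fibonacci(j=3)
      fibonacci(j=2)
        fibonacci(j=1)
        -> return 1
        fibonacci(j=0)
        -> return 0
      -> return 1
      fibonacci(j=1)
      -> return 1
    -> return 2
    fibonacci(j=2) -> return 1  (same call as traced above)
  -> return 3
  fibonacci(j=3) -> return 2  (same call as traced above)
-> return 5

Final answer: 5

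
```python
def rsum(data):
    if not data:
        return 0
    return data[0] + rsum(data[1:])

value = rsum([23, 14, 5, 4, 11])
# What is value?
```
Call trace:
rsum(data=[23, 14, 5, 4, 11])
  rsum(data=[14, 5, 4, 11])
    rsum(data=[5, 4, 11])
      rsum(data=[4, 11])
        rsum(data=[11])
          rsum(data=[])
          -> return 0
        -> return 11
      -> return 15
    -> return 20
  -> return 34
-> return 57

Final answer: 57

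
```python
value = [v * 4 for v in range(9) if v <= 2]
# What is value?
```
Trace:
  v=0
  v=1
  v=2
  v=3
  v=4
  v=5
  v=6
  v=7
  v=8
  value=[0, 4, 8]

Final answer: [0, 4, 8]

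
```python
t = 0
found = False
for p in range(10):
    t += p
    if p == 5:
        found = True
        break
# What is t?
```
Trace:
  t=0
  t=0, found=False
  t=0, found=False, p=0
  t=1, found=False, p=1
  t=3, found=False, p=2
  t=6, found=False, p=3
  t=10, found=False, p=4
  t=15, found=True, p=5

Final answer: 15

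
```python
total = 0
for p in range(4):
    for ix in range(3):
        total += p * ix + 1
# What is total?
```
Trace:
  total=0
  total=1, p=0, ix=0
  total=2, p=0, ix=1
  total=3, p=0, ix=2
  total=4, p=1, ix=0
  total=6, p=1, ix=1
  total=9, p=1, ix=2
  total=10, p=2, ix=0
  total=13, p=2, ix=1
  total=18, p=2, ix=2
  total=19, p=3, ix=0
  total=23, p=3, ix=1
  total=30, p=3, ix=2

Final answer: 30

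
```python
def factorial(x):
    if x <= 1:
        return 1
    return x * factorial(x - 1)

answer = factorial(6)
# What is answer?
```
Call trace:
factorial(x=6)
  factorial(x=5)
    factorial(x=4)
      factorial(x=3)
        factorial(x=2)
          factorial(x=1)
          -> return 1
        -> return 2
      -> return 6
    -> return 24
  -> return 120
-> return 720

Final answer: 720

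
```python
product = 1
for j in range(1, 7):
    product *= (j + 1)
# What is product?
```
Trace:
  product=1
  product=2, j=1
  product=6, j=2
  product=24, j=3
  product=120, j=4
  product=720, j=5
  product=5040, j=6

Final answer: 5040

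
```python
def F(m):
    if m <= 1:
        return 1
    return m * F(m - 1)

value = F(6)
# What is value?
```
Call trace:
F(m=6)
  F(m=5)
    F(m=4)
      F(m=3)
        F(m=2)
          F(m=1)
          -> return 1
        -> return 2
      -> return 6
    -> return 24
  -> return 120
-> return 720

Final answer: 720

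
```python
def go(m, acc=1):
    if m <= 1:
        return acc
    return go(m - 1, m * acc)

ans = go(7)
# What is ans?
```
Call trace:
go(m=7, acc=1)
  go(m=6, acc=7)
    go(m=5, acc=42)
      go(m=4, acc=210)
        go(m=3, acc=840)
          go(m=2, acc=2520)
            go(m=1, acc=5040)
            -> return 5040
          -> return 5040
        -> return 5040
      -> return 5040
    -> return 5040
  -> return 5040
-> return 5040

Final answer: 5040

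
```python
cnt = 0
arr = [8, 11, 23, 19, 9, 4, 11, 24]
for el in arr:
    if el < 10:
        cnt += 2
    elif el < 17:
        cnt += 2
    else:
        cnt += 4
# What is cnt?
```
Trace:
  cnt=0
  cnt=2, el=8
  cnt=4, el=11
  cnt=8, el=23
  cnt=12, el=19
  cnt=14, el=9
  cnt=16, el=4
  cnt=18, el=11
  cnt=22, el=24

Final answer: 22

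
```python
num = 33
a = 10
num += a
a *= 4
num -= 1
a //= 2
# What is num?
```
Trace:
  num=33
  num=33, a=10
  num=43, a=10
  num=43, a=40
  num=42, a=40
  num=42, a=20

Final answer: 42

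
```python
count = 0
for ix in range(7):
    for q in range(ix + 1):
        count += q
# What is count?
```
Trace:
  count=0
  count=0, ix=0, q=0
  count=0, ix=1, q=0
  count=1, ix=1, q=1
  count=1, ix=2, q=0
  count=2, ix=2, q=1
  count=4, ix=2, q=2
  count=4, ix=3, q=0
  count=5, ix=3, q=1
  count=7, ix=3, q=2
  count=10, ix=3, q=3
  count=10, ix=4, q=0
  count=11, ix=4, q=1
  count=13, ix=4, q=2
  count=16, ix=4, q=3
  count=20, ix=4, q=4
  count=20, ix=5, q=0
  count=21, ix=5, q=1
  count=23, ix=5, q=2
  count=26, ix=5, q=3
  count=30, ix=5, q=4
  count=35, ix=5, q=5
  count=35, ix=6, q=0
  count=36, ix=6, q=1
  count=38, ix=6, q=2
  count=41, ix=6, q=3
  count=45, ix=6, q=4
  count=50, ix=6, q=5
  count=56, ix=6, q=6

Final answer: 56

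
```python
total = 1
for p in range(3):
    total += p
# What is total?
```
Trace:
  total=1
  total=1, p=0
  total=2, p=1
  total=4, p=2

Final answer: 4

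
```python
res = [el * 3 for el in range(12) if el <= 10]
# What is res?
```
Trace:
  el=0
  el=1
  el=2
  el=3
  el=4
  el=5
  el=6
  el=7
  el=8
  el=9
  el=10
  el=11
  res=[0, 3, 6, 9, 12, 15, 18, 21, 24, 27, 30]

Final answer: [0, 3, 6, 9, 12, 15, 18, 21, 24, 27, 30]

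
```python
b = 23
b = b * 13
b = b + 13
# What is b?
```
Trace:
  b=23
  b=299
  b=312

Final answer: 312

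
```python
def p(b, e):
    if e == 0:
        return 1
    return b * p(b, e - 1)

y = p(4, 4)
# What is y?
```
Call trace:
p(b=4, e=4)
  p(b=4, e=3)
    p(b=4, e=2)
      p(b=4, e=1)
        p(b=4, e=0)
        -> return 1
      -> return 4
    -> return 16
  -> return 64
-> return 256

Final answer: 256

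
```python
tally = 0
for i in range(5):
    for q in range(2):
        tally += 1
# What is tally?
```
Trace:
  tally=0
  tally=1, i=0, q=0
  tally=2, i=0, q=1
  tally=3, i=1, q=0
  tally=4, i=1, q=1
  tally=5, i=2, q=0
  tally=6, i=2, q=1
  tally=7, i=3, q=0
  tally=8, i=3, q=1
  tally=9, i=4, q=0
  tally=10, i=4, q=1

Final answer: 10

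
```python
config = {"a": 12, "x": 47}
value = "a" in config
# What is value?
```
Trace:
  config={'a': 12, 'x': 47}
  config={'a': 12, 'x': 47}, value=True

Final answer: True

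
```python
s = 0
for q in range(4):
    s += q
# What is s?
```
Trace:
  s=0
  s=0, q=0
  s=1, q=1
  s=3, q=2
  s=6, q=3

Final answer: 6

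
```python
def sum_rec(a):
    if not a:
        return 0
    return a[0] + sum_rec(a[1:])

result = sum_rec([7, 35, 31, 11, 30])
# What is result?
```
Call trace:
sum_rec(a=[7, 35, 31, 11, 30])
  sum_rec(a=[35, 31, 11, 30])
    sum_rec(a=[31, 11, 30])
      sum_rec(a=[11, 30])
        sum_rec(a=[30])
          sum_rec(a=[])
          -> return 0
        -> return 30
      -> return 41
    -> return 72
  -> return 107
-> return 114

Final answer: 114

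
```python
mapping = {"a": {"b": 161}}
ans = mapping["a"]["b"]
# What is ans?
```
Trace:
  mapping={'a': {'b': 161}}
  mapping={'a': {'b': 161}}, ans=161

Final answer: 161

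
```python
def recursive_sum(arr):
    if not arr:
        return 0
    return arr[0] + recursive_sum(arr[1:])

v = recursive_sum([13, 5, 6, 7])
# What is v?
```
Call trace:
recursive_sum(arr=[13, 5, 6, 7])
  recursive_sum(arr=[5, 6, 7])
    recursive_sum(arr=[6, 7])
      recursive_sum(arr=[7])
        recursive_sum(arr=[])
        -> return 0
      -> return 7
    -> return 13
  -> return 18
-> return 31

Final answer: 31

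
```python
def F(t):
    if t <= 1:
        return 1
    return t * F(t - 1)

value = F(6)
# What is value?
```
Call trace:
F(t=6)
  F(t=5)
    F(t=4)
      F(t=3)
        F(t=2)
          F(t=1)
          -> return 1
        -> return 2
      -> return 6
    -> return 24
  -> return 120
-> return 720

Final answer: 720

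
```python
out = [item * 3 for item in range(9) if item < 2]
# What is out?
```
Trace:
  item=0
  item=1
  item=2
  item=3
  item=4
  item=5
  item=6
  item=7
  item=8
  out=[0, 3]

Final answer: [0, 3]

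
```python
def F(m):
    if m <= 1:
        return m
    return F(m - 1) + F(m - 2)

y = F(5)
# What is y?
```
Call trace (a repeated sub-call is expanded the first time; later identical calls just restate its return value):
F(m=5)
  F(m=4)
    F(m=3)
      F(m=2)
        F(m=1)
        -> return 1
        F(m=0)
        -> return 0
      -> return 1
      F(m=1)
      -> return 1
    -> return 2
    F(m=2) -> return 1  (same call as traced above)
  -> return 3
  F(m=3) -> return 2  (same call as traced above)
-> return 5

Final answer: 5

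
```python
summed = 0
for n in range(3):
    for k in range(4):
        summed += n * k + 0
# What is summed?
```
Trace:
  summed=0
  summed=0, n=0, k=0
  summed=0, n=0, k=1
  summed=0, n=0, k=2
  summed=0, n=0, k=3
  summed=0, n=1, k=0
  summed=1, n=1, k=1
  summed=3, n=1, k=2
  summed=6, n=1, k=3
  summed=6, n=2, k=0
  summed=8, n=2, k=1
  summed=12, n=2, k=2
  summed=18, n=2, k=3

Final answer: 18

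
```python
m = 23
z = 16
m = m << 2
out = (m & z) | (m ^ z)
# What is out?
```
Trace:
  m=23
  m=23, z=16
  m=92, z=16
  m=92, z=16, out=92

Final answer: 92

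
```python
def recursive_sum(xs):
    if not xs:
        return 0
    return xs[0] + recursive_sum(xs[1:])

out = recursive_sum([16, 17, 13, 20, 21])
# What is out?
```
Call trace:
recursive_sum(xs=[16, 17, 13, 20, 21])
  recursive_sum(xs=[17, 13, 20, 21])
    recursive_sum(xs=[13, 20, 21])
      recursive_sum(xs=[20, 21])
        recursive_sum(xs=[21])
          recursive_sum(xs=[])
          -> return 0
        -> return 21
      -> return 41
    -> return 54
  -> return 71
-> return 87

Final answer: 87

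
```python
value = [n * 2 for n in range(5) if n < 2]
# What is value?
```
Trace:
  n=0
  n=1
  n=2
  n=3
  n=4
  value=[0, 2]

Final answer: [0, 2]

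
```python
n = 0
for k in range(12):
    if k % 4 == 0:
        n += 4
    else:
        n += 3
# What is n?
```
Trace:
  n=0
  n=4, k=0
  n=7, k=1
  n=10, k=2
  n=13, k=3
  n=17, k=4
  n=20, k=5
  n=23, k=6
  n=26, k=7
  n=30, k=8
  n=33, k=9
  n=36, k=10
  n=39, k=11

Final answer: 39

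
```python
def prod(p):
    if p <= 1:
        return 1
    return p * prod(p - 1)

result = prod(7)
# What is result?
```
Call trace:
prod(p=7)
  prod(p=6)
    prod(p=5)
      prod(p=4)
        prod(p=3)
          prod(p=2)
            prod(p=1)
            -> return 1
          -> return 2
        -> return 6
      -> return 24
    -> return 120
  -> return 720
-> return 5040

Final answer: 5040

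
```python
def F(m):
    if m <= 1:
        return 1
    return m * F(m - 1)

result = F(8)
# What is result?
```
Call trace:
F(m=8)
  F(m=7)
    F(m=6)
      F(m=5)
        F(m=4)
          F(m=3)
            F(m=2)
              F(m=1)
              -> return 1
            -> return 2
          -> return 6
        -> return 24
      -> return 120
    -> return 720
  -> return 5040
-> return 40320

Final answer: 40320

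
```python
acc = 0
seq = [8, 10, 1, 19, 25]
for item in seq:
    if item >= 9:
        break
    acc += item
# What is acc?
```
Trace:
  acc=0
  acc=8, item=8
  acc=8, item=10

Final answer: 8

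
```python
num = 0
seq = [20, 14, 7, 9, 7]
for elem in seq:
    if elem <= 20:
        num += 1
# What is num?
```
Trace:
  num=0
  num=1, elem=20
  num=2, elem=14
  num=3, elem=7
  num=4, elem=9
  num=5, elem=7

Final answer: 5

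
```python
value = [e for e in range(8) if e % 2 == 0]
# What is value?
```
Trace:
  e=0
  e=1
  e=2
  e=3
  e=4
  e=5
  e=6
  e=7
  value=[0, 2, 4, 6]

Final answer: [0, 2, 4, 6]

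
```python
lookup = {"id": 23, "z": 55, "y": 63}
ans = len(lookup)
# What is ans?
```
Trace:
  lookup={'id': 23, 'z': 55, 'y': 63}
  lookup={'id': 23, 'z': 55, 'y': 63}, ans=3

Final answer: 3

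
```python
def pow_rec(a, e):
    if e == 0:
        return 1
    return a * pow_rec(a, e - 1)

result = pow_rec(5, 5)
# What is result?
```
Call trace:
pow_rec(a=5, e=5)
  pow_rec(a=5, e=4)
    pow_rec(a=5, e=3)
      pow_rec(a=5, e=2)
        pow_rec(a=5, e=1)
          pow_rec(a=5, e=0)
          -> return 1
        -> return 5
      -> return 25
    -> return 125
  -> return 625
-> return 3125

Final answer: 3125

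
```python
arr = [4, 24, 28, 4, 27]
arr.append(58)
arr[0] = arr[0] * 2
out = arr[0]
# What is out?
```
Trace:
  arr=[4, 24, 28, 4, 27]
  arr=[4, 24, 28, 4, 27, 58]
  arr=[8, 24, 28, 4, 27, 58]
  arr=[8, 24, 28, 4, 27, 58], out=8

Final answer: 8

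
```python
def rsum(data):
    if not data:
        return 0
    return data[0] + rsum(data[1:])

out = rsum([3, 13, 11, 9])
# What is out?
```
Call trace:
rsum(data=[3, 13, 11, 9])
  rsum(data=[13, 11, 9])
    rsum(data=[11, 9])
      rsum(data=[9])
        rsum(data=[])
        -> return 0
      -> return 9
    -> return 20
  -> return 33
-> return 36

Final answer: 36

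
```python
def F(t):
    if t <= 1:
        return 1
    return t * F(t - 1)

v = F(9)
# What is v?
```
Call trace:
F(t=9)
  F(t=8)
    F(t=7)
      F(t=6)
        F(t=5)
          F(t=4)
            F(t=3)
              F(t=2)
                F(t=1)
                -> return 1
              -> return 2
            -> return 6
          -> return 24
        -> return 120
      -> return 720
    -> return 5040
  -> return 40320
-> return 362880

Final answer: 362880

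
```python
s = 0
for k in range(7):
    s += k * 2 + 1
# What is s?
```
Trace:
  s=0
  s=1, k=0
  s=4, k=1
  s=9, k=2
  s=16, k=3
  s=25, k=4
  s=36, k=5
  s=49, k=6

Final answer: 49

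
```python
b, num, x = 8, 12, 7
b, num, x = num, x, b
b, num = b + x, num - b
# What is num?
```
Trace:
  b=8, num=12, x=7
  b=12, num=7, x=8
  b=20, num=-5, x=8

Final answer: -5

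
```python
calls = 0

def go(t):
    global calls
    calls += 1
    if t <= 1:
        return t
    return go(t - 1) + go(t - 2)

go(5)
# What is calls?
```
Call trace (a repeated sub-call is expanded the first time; later identical calls just restate its return value):
go(t=5)
  go(t=4)
    go(t=3)
      go(t=2)
        go(t=1)
        -> return 1
        go(t=0)
        -> return 0
      -> return 1
      go(t=1)
      -> return 1
    -> return 2
    go(t=2) -> return 1  (same call as traced above)
  -> return 3
  go(t=3) -> return 2  (same call as traced above)
-> return 5

calls is incremented once per call, so count the calls in each subtree. Let C(t) = number of calls made by go(t).
C(0) = C(1) = 1 (base case, no recursion); C(t) = 1 + C(t - 1) + C(t - 2) otherwise.
C(2) = 1 + C(1) + C(0) = 1 + 1 + 1 = 3
C(3) = 1 + C(2) + C(1) = 1 + 3 + 1 = 5
C(4) = 1 + C(3) + C(2) = 1 + 5 + 3 = 9
C(5) = 1 + C(4) + C(3) = 1 + 9 + 5 = 15
calls = C(5) = 15

Final answer: 15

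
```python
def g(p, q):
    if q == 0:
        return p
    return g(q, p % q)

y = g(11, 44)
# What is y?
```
Call trace:
g(p=11, q=44)
  g(p=44, q=11)
    g(p=11, q=0)
    -> return 11
  -> return 11
-> return 11

Final answer: 11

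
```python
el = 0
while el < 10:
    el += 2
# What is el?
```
Trace:
  el=0
  el=2
  el=4
  el=6
  el=8
  el=10

Final answer: 10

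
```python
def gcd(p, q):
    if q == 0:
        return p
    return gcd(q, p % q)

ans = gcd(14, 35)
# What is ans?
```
Call trace:
gcd(p=14, q=35)
  gcd(p=35, q=14)
    gcd(p=14, q=7)
      gcd(p=7, q=0)
      -> return 7
    -> return 7
  -> return 7
-> return 7

Final answer: 7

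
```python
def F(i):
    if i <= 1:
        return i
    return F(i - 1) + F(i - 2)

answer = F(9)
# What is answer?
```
Call trace (a repeated sub-call is expanded the first time; later identical calls just restate its return value):
F(i=9)
  F(i=8)
    F(i=7)
      F(i=6)
        F(i=5)
          F(i=4)
            F(i=3)
              F(i=2)
                F(i=1)
                -> return 1
                F(i=0)
                -> return 0
              -> return 1
              F(i=1)
              -> return 1
            -> return 2
            F(i=2) -> return 1  (same call as traced above)
          -> return 3
          F(i=3) -> return 2  (same call as traced above)
        -> return 5
        F(i=4) -> return 3  (same call as traced above)
      -> return 8
      F(i=5) -> return 5  (same call as traced above)
    -> return 13
    F(i=6) -> return 8  (same call as traced above)
  -> return 21
  F(i=7) -> return 13  (same call as traced above)
-> return 34

Final answer: 34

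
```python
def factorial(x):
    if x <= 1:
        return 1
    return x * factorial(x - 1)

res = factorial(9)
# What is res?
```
Call trace:
factorial(x=9)
  factorial(x=8)
    factorial(x=7)
      factorial(x=6)
        factorial(x=5)
          factorial(x=4)
            factorial(x=3)
              factorial(x=2)
                factorial(x=1)
                -> return 1
              -> return 2
            -> return 6
          -> return 24
        -> return 120
      -> return 720
    -> return 5040
  -> return 40320
-> return 362880

Final answer: 362880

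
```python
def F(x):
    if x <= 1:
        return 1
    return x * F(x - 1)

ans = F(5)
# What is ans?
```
Call trace:
F(x=5)
  F(x=4)
    F(x=3)
      F(x=2)
        F(x=1)
        -> return 1
      -> return 2
    -> return 6
  -> return 24
-> return 120

Final answer: 120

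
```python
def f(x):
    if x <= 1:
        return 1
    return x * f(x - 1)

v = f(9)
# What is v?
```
Call trace:
f(x=9)
  f(x=8)
    f(x=7)
      f(x=6)
        f(x=5)
          f(x=4)
            f(x=3)
              f(x=2)
                f(x=1)
                -> return 1
              -> return 2
            -> return 6
          -> return 24
        -> return 120
      -> return 720
    -> return 5040
  -> return 40320
-> return 362880

Final answer: 362880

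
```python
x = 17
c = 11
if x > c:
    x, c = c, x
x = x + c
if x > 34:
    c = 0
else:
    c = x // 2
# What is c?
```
Trace:
  x=17
  x=17, c=11
  x=11, c=17
  x=28, c=17
  x=28, c=14

Final answer: 14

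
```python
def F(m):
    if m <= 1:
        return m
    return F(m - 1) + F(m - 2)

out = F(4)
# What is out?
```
Call trace (a repeated sub-call is expanded the first time; later identical calls just restate its return value):
F(m=4)
  F(m=3)
    F(m=2)
      F(m=1)
      -> return 1
      F(m=0)
      -> return 0
    -> return 1
    F(m=1)
    -> return 1
  -> return 2
  F(m=2) -> return 1  (same call as traced above)
-> return 3

Final answer: 3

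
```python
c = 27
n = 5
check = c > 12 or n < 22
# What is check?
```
Trace:
  c=27
  c=27, n=5
  c=27, n=5, check=True

Final answer: True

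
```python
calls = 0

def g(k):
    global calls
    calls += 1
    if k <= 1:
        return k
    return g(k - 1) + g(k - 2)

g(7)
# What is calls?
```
Call trace (a repeated sub-call is expanded the first time; later identical calls just restate its return value):
g(k=7)
  g(k=6)
    g(k=5)
      g(k=4)
        g(k=3)
          g(k=2)
            g(k=1)
            -> return 1
            g(k=0)
            -> return 0
          -> return 1
          g(k=1)
          -> return 1
        -> return 2
        g(k=2) -> return 1  (same call as traced above)
      -> return 3
      g(k=3) -> return 2  (same call as traced above)
    -> return 5
    g(k=4) -> return 3  (same call as traced above)
  -> return 8
  g(k=5) -> return 5  (same call as traced above)
-> return 13

calls is incremented once per call, so count the calls in each subtree. Let C(k) = number of calls made by g(k).
C(0) = C(1) = 1 (base case, no recursion); C(k) = 1 + C(k - 1) + C(k - 2) otherwise.
C(2) = 1 + C(1) + C(0) = 1 + 1 + 1 = 3
C(3) = 1 + C(2) + C(1) = 1 + 3 + 1 = 5
C(4) = 1 + C(3) + C(2) = 1 + 5 + 3 = 9
C(5) = 1 + C(4) + C(3) = 1 + 9 + 5 = 15
C(6) = 1 + C(5) + C(4) = 1 + 15 + 9 = 25
C(7) = 1 + C(6) + C(5) = 1 + 25 + 15 = 41
calls = C(7) = 41

Final answer: 41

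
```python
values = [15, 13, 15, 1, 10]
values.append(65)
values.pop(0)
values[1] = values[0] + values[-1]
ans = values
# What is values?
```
Trace:
  values=[15, 13, 15, 1, 10]
  values=[15, 13, 15, 1, 10, 65]
  values=[13, 15, 1, 10, 65]
  values=[13, 78, 1, 10, 65]
  values=[13, 78, 1, 10, 65], ans=[13, 78, 1, 10, 65]

Final answer: [13, 78, 1, 10, 65]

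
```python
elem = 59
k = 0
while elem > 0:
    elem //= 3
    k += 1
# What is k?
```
Trace:
  elem=59
  elem=59, k=0
  elem=19, k=1
  elem=6, k=2
  elem=2, k=3
  elem=0, k=4

Final answer: 4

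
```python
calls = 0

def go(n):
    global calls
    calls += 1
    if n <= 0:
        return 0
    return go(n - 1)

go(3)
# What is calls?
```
Call trace:
go(n=3)
  go(n=2)
    go(n=1)
      go(n=0)
      -> return 0
    -> return 0
  -> return 0
-> return 0

calls is incremented once per call. go is entered once for each n = 3, 2, 1, 0 (the n <= 0 call returns without recursing), i.e. 3 + 1 calls.
calls = 4

Final answer: 4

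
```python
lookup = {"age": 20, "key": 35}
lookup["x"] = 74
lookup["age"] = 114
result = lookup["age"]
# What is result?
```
Trace:
  lookup={'age': 20, 'key': 35}
  lookup={'age': 20, 'key': 35, 'x': 74}
  lookup={'age': 114, 'key': 35, 'x': 74}
  lookup={'age': 114, 'key': 35, 'x': 74}, result=114

Final answer: 114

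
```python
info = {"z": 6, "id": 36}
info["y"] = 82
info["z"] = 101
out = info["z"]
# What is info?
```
Trace:
  info={'z': 6, 'id': 36}
  info={'z': 6, 'id': 36, 'y': 82}
  info={'z': 101, 'id': 36, 'y': 82}
  info={'z': 101, 'id': 36, 'y': 82}, out=101

Final answer: {'z': 101, 'id': 36, 'y': 82}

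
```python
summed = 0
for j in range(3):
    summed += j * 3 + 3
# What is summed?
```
Trace:
  summed=0
  summed=3, j=0
  summed=9, j=1
  summed=18, j=2

Final answer: 18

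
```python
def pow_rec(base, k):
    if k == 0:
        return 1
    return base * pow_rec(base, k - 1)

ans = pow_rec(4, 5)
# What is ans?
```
Call trace:
pow_rec(base=4, k=5)
  pow_rec(base=4, k=4)
    pow_rec(base=4, k=3)
      pow_rec(base=4, k=2)
        pow_rec(base=4, k=1)
          pow_rec(base=4, k=0)
          -> return 1
        -> return 4
      -> return 16
    -> return 64
  -> return 256
-> return 1024

Final answer: 1024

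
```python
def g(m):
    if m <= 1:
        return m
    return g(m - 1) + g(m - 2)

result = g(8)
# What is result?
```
Call trace (a repeated sub-call is expanded the first time; later identical calls just restate its return value):
g(m=8)
  g(m=7)
    g(m=6)
      g(m=5)
        g(m=4)
          g(m=3)
            g(m=2)
              g(m=1)
              -> return 1
              g(m=0)
              -> return 0
            -> return 1
            g(m=1)
            -> return 1
          -> return 2
          g(m=2) -> return 1  (same call as traced above)
        -> return 3
        g(m=3) -> return 2  (same call as traced above)
      -> return 5
      g(m=4) -> return 3  (same call as traced above)
    -> return 8
    g(m=5) -> return 5  (same call as traced above)
  -> return 13
  g(m=6) -> return 8  (same call as traced above)
-> return 21

Final answer: 21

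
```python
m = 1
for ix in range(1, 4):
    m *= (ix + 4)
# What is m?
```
Trace:
  m=1
  m=5, ix=1
  m=30, ix=2
  m=210, ix=3

Final answer: 210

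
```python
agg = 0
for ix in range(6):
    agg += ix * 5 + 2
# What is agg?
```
Trace:
  agg=0
  agg=2, ix=0
  agg=9, ix=1
  agg=21, ix=2
  agg=38, ix=3
  agg=60, ix=4
  agg=87, ix=5

Final answer: 87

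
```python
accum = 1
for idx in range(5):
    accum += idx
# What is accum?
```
Trace:
  accum=1
  accum=1, idx=0
  accum=2, idx=1
  accum=4, idx=2
  accum=7, idx=3
  accum=11, idx=4

Final answer: 11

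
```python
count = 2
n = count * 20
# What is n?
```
Trace:
  count=2
  count=2, n=40

Final answer: 40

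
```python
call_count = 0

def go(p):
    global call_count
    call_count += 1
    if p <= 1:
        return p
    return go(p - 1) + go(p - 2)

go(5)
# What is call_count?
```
Call trace (a repeated sub-call is expanded the first time; later identical calls just restate its return value):
go(p=5)
  go(p=4)
    go(p=3)
      go(p=2)
        go(p=1)
        -> return 1
        go(p=0)
        -> return 0
      -> return 1
      go(p=1)
      -> return 1
    -> return 2
    go(p=2) -> return 1  (same call as traced above)
  -> return 3
  go(p=3) -> return 2  (same call as traced above)
-> return 5

call_count is incremented once per call, so count the calls in each subtree. Let C(p) = number of calls made by go(p).
C(0) = C(1) = 1 (base case, no recursion); C(p) = 1 + C(p - 1) + C(p - 2) otherwise.
C(2) = 1 + C(1) + C(0) = 1 + 1 + 1 = 3
C(3) = 1 + C(2) + C(1) = 1 + 3 + 1 = 5
C(4) = 1 + C(3) + C(2) = 1 + 5 + 3 = 9
C(5) = 1 + C(4) + C(3) = 1 + 9 + 5 = 15
call_count = C(5) = 15

Final answer: 15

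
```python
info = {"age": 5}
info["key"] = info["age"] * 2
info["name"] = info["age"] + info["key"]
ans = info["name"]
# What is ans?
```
Trace:
  info={'age': 5}
  info={'age': 5, 'key': 10}
  info={'age': 5, 'key': 10, 'name': 15}
  info={'age': 5, 'key': 10, 'name': 15}, ans=15

Final answer: 15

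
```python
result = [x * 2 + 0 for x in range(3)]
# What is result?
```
Trace:
  x=0
  x=1
  x=2
  result=[0, 2, 4]

Final answer: [0, 2, 4]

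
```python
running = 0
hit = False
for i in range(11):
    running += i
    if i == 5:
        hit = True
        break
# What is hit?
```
Trace:
  running=0
  running=0, hit=False
  running=0, hit=False, i=0
  running=1, hit=False, i=1
  running=3, hit=False, i=2
  running=6, hit=False, i=3
  running=10, hit=False, i=4
  running=15, hit=True, i=5

Final answer: True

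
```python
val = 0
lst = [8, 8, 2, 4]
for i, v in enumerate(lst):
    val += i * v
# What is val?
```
Trace:
  val=0
  val=0, i=0, v=8
  val=8, i=1, v=8
  val=12, i=2, v=2
  val=24, i=3, v=4

Final answer: 24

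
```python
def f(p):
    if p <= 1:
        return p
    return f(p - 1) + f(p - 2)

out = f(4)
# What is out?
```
Call trace (a repeated sub-call is expanded the first time; later identical calls just restate its return value):
f(p=4)
  f(p=3)
    f(p=2)
      f(p=1)
      -> return 1
      f(p=0)
      -> return 0
    -> return 1
    f(p=1)
    -> return 1
  -> return 2
  f(p=2) -> return 1  (same call as traced above)
-> return 3

Final answer: 3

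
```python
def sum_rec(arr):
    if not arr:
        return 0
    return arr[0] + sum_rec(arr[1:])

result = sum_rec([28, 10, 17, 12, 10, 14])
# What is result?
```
Call trace:
sum_rec(arr=[28, 10, 17, 12, 10, 14])
  sum_rec(arr=[10, 17, 12, 10, 14])
    sum_rec(arr=[17, 12, 10, 14])
      sum_rec(arr=[12, 10, 14])
        sum_rec(arr=[10, 14])
          sum_rec(arr=[14])
            sum_rec(arr=[])
            -> return 0
          -> return 14
        -> return 24
      -> return 36
    -> return 53
  -> return 63
-> return 91

Final answer: 91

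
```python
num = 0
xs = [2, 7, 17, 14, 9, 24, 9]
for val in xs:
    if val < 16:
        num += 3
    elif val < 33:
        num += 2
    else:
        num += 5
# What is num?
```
Trace:
  num=0
  num=3, val=2
  num=6, val=7
  num=8, val=17
  num=11, val=14
  num=14, val=9
  num=16, val=24
  num=19, val=9

Final answer: 19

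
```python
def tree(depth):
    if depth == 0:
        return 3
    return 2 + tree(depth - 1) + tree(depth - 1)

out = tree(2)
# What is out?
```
Call trace (a repeated sub-call is expanded the first time; later identical calls just restate its return value):
tree(depth=2)
  tree(depth=1)
    tree(depth=0)
    -> return 3
    tree(depth=0)
    -> return 3
  -> return 8
  tree(depth=1) -> return 8  (same call as traced above)
-> return 18

Final answer: 18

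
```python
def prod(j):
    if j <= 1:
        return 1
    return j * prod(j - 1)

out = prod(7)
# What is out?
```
Call trace:
prod(j=7)
  prod(j=6)
    prod(j=5)
      prod(j=4)
        prod(j=3)
          prod(j=2)
            prod(j=1)
            -> return 1
          -> return 2
        -> return 6
      -> return 24
    -> return 120
  -> return 720
-> return 5040

Final answer: 5040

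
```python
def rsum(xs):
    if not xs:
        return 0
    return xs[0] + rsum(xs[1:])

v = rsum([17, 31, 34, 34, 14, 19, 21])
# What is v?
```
Call trace:
rsum(xs=[17, 31, 34, 34, 14, 19, 21])
  rsum(xs=[31, 34, 34, 14, 19, 21])
    rsum(xs=[34, 34, 14, 19, 21])
      rsum(xs=[34, 14, 19, 21])
        rsum(xs=[14, 19, 21])
          rsum(xs=[19, 21])
            rsum(xs=[21])
              rsum(xs=[])
              -> return 0
            -> return 21
          -> return 40
        -> return 54
      -> return 88
    -> return 122
  -> return 153
-> return 170

Final answer: 170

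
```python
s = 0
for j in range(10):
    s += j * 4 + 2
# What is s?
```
Trace:
  s=0
  s=2, j=0
  s=8, j=1
  s=18, j=2
  s=32, j=3
  s=50, j=4
  s=72, j=5
  s=98, j=6
  s=128, j=7
  s=162, j=8
  s=200, j=9

Final answer: 200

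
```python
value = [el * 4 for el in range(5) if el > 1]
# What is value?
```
Trace:
  el=0
  el=1
  el=2
  el=3
  el=4
  value=[8, 12, 16]

Final answer: [8, 12, 16]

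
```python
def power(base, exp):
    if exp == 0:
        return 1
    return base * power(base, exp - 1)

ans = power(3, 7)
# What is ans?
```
Call trace:
power(base=3, exp=7)
  power(base=3, exp=6)
    power(base=3, exp=5)
      power(base=3, exp=4)
        power(base=3, exp=3)
          power(base=3, exp=2)
            power(base=3, exp=1)
              power(base=3, exp=0)
              -> return 1
            -> return 3
          -> return 9
        -> return 27
      -> return 81
    -> return 243
  -> return 729
-> return 2187

Final answer: 2187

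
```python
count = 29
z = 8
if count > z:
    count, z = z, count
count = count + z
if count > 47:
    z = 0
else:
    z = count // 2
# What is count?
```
Trace:
  count=29
  count=29, z=8
  count=8, z=29
  count=37, z=29
  count=37, z=18

Final answer: 37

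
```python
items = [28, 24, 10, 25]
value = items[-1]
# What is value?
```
Trace:
  items=[28, 24, 10, 25]
  items=[28, 24, 10, 25], value=25

Final answer: 25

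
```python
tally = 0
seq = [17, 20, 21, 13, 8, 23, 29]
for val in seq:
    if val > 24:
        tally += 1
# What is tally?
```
Trace:
  tally=0
  tally=0, val=17
  tally=0, val=20
  tally=0, val=21
  tally=0, val=13
  tally=0, val=8
  tally=0, val=23
  tally=1, val=29

Final answer: 1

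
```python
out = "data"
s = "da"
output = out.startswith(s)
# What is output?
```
Trace:
  out='data'
  out='data', s='da'
  out='data', s='da', output=True

Final answer: True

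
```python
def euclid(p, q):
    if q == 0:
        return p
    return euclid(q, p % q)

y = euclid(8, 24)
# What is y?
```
Call trace:
euclid(p=8, q=24)
  euclid(p=24, q=8)
    euclid(p=8, q=0)
    -> return 8
  -> return 8
-> return 8

Final answer: 8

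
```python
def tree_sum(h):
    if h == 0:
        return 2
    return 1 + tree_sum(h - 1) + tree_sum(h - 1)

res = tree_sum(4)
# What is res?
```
Call trace (a repeated sub-call is expanded the first time; later identical calls just restate its return value):
tree_sum(h=4)
  tree_sum(h=3)
    tree_sum(h=2)
      tree_sum(h=1)
        tree_sum(h=0)
        -> return 2
        tree_sum(h=0)
        -> return 2
      -> return 5
      tree_sum(h=1) -> return 5  (same call as traced above)
    -> return 11
    tree_sum(h=2) -> return 11  (same call as traced above)
  -> return 23
  tree_sum(h=3) -> return 23  (same call as traced above)
-> return 47

Final answer: 47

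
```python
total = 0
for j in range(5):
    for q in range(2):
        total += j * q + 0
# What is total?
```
Trace:
  total=0
  total=0, j=0, q=0
  total=0, j=0, q=1
  total=0, j=1, q=0
  total=1, j=1, q=1
  total=1, j=2, q=0
  total=3, j=2, q=1
  total=3, j=3, q=0
  total=6, j=3, q=1
  total=6, j=4, q=0
  total=10, j=4, q=1

Final answer: 10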